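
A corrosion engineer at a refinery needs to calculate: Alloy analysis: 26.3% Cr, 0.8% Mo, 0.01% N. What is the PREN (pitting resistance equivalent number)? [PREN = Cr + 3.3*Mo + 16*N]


Apply the PREN formula: PREN = Cr + 3.3*Mo + 16*N
PREN = 26.3 + 3.3*0.8 + 16*0.01
PREN = 26.3 + 2.64 + 0.16 = 29.1

29.1


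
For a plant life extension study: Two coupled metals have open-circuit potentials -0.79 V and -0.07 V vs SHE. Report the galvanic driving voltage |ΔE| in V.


Driving voltage is the absolute potential difference.
|ΔE| = |-0.79 − (-0.07)| = 0.72 V

0.72 V


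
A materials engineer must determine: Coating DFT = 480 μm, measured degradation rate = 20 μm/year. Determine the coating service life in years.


Service life = thickness / degradation rate
Life = 480 / 20 = 24.0 years

24.0 years


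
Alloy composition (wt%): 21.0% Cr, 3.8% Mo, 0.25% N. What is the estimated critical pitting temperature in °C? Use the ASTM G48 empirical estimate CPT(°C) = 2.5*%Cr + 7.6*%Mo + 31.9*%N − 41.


Apply the ASTM G48 empirical CPT estimate: CPT(°C) = 2.5*%Cr + 7.6*%Mo + 31.9*%N − 41
2.5*21.0 = 52.5; 7.6*3.8 = 28.88; 31.9*0.25 = 7.975
CPT = 52.5 + 28.88 + 7.975 − 41 = 48.355 °C
Rounded to 0.1 °C: CPT ≈ 48.4 °C

48.4 °C


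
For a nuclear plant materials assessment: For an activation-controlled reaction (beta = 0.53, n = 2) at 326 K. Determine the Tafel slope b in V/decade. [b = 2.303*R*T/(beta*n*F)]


Apply the Tafel slope relation: b = 2.303*R*T/(beta*n*F)
Numerator: 2.303 * 8.314 * 326 = 6241.97
Denominator: 0.53 * 2 * 96485 = 102274.1
b = 6241.97 / 102274.1 = 0.061 V/decade

0.061 V/decade


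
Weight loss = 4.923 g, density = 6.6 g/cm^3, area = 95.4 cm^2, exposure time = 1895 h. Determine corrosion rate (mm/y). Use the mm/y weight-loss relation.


Apply the mm/y weight-loss relation: CR = 87600 * W / (D * A * T)
Numerator: 87600 * 4.923 = 431254.8
Denominator: 6.6 * 95.4 * 1895 = 1193167.8
CR = 431254.8 / 1193167.8 = 0.3614 mm/y

0.3614 mm/y


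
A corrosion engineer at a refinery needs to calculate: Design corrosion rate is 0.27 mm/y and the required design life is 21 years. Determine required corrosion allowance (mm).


Corrosion allowance = CR × design life
CA = 0.27 * 21 = 5.67 mm

5.67 mm


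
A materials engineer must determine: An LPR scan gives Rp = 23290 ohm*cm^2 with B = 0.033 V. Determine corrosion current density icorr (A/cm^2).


Apply the Stern-Geary relation: icorr = B / Rp
icorr = 0.033 / 23290 = 1.417×10^-6 A/cm^2

1.417×10^-6 A/cm^2


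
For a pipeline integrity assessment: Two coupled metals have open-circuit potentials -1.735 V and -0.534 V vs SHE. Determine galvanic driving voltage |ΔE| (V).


Driving voltage is the absolute potential difference.
|ΔE| = |-1.735 − (-0.534)| = 1.201 V

1.201 V


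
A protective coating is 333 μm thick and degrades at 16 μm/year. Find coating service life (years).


Service life = thickness / degradation rate
Life = 333 / 16 = 20.8 years

20.8 years


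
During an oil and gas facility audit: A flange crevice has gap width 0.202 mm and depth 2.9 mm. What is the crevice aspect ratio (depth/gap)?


Aspect ratio = depth / gap
Ratio = 2.9 / 0.202 = 14.4

14.4


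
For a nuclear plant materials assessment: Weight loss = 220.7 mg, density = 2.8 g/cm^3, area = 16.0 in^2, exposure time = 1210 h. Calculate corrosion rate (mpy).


Apply the mpy weight-loss relation: CR = 534 * W / (D * A * T)
Numerator: 534 * 220.7 = 117853.8
Denominator: 2.8 * 16.0 * 1210 = 54208.0
CR = 117853.8 / 54208.0 = 2.1741 mpy

2.1741 mpy


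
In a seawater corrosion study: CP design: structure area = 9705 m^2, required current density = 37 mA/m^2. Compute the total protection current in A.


I = area * current density, then convert mA → A (÷1000)
I = 9705 * 37 / 1000 = 359.09 A

359.09 A


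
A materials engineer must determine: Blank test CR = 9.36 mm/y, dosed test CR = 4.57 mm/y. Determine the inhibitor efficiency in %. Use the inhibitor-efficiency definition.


Apply the inhibitor-efficiency definition: IE = (CR_blank − CR_inh)/CR_blank × 100
IE = (9.36 − 4.57) / 9.36 × 100
IE = 4.79 / 9.36 × 100 = 51.2 %

51.2 %


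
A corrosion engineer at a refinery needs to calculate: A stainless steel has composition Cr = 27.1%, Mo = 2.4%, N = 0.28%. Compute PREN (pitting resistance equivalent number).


Apply the PREN formula: PREN = Cr + 3.3*Mo + 16*N
PREN = 27.1 + 3.3*2.4 + 16*0.28
PREN = 27.1 + 7.92 + 4.48 = 39.5

39.5


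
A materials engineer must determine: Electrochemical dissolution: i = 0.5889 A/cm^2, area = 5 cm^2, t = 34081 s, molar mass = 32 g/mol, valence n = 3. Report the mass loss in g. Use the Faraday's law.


Apply Faraday's law: m = i*A*t*M / (n*F)
Total charge passed Q = i*A*t = 0.5889*5*34081 = 100351.5045 C
m = Q*M/(n*F) = 100351.5045*32/(3*96485) = 11.0941 g

11.0941 g


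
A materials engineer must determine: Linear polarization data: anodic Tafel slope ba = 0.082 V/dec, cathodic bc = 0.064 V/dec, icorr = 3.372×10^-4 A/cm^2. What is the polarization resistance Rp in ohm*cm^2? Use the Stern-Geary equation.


Apply the Stern-Geary equation: Rp = ba*bc / (2.303*icorr*(ba+bc))
ba*bc = 0.082*0.064 = 0.005248
ba+bc = 0.146; 2.303*icorr*(ba+bc) = 2.303*3.372×10^-4*0.146 = 1.1337945×10^-4
Rp = 0.005248 / 1.1337945×10^-4 = 46.29 ohm*cm^2

46.29 ohm*cm^2


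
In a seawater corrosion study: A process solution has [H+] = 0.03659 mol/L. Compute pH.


pH = −log10[H+]
pH = −log10(0.03659) = 1.44

1.44


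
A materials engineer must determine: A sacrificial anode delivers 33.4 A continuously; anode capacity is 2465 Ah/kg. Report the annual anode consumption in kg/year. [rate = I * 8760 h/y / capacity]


Annual consumption = current * hours per year / capacity
Rate = 33.4 * 8760 / 2465 = 118.7 kg/year

118.7 kg/year


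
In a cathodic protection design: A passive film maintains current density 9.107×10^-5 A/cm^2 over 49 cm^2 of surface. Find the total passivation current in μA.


I = i_pass * A, then convert A → μA (×10^6)
I = 9.107×10^-5 * 49 * 10^6 = 4462.43 μA

4462.43 μA


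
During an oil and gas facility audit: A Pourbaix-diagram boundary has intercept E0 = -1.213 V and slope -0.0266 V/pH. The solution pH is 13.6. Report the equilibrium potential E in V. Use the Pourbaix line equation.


Apply the Pourbaix line equation: E = E0 + slope*pH
E = -1.213 + (-0.0266)*13.6 = -1.213 + (-0.36176) = -1.57476 V
Rounded to 3 decimal places: E = -1.575 V

-1.575 V


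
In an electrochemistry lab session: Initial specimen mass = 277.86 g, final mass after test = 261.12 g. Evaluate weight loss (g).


Weight loss = initial − final
WL = 277.86 − 261.12 = 16.74 g

16.74 g


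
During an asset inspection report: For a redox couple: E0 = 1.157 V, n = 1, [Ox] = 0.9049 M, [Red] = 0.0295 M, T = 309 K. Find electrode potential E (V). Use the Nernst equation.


Apply the Nernst equation: E = E0 + (RT/nF)*ln([Ox]/[Red])
Step 1: RT/nF = 8.314*309/(1*96485) = 0.02662617 V
Step 2: [Ox]/[Red] = 0.9049/0.0295 = 30.674576
Step 3: ln(30.674576) = 3.423434
Step 4: correction = 0.02662617 * 3.423434 = 0.091 V
E = 1.157 + 0.091 = 1.248 V

1.248 V


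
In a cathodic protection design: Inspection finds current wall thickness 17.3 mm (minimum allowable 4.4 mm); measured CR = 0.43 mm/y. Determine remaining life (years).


Apply the remaining-life relation: RL = (t_current − t_min) / CR
RL = (17.3 − 4.4) / 0.43 = 12.9 / 0.43 = 30.0 years

30.0 years


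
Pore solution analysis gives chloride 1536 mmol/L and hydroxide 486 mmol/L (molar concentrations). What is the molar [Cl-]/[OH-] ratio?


Threshold parameter = [Cl-] / [OH-] (molar basis; both in mmol/L, so units cancel)
Ratio = 1536 / 486 = 3.16

3.16


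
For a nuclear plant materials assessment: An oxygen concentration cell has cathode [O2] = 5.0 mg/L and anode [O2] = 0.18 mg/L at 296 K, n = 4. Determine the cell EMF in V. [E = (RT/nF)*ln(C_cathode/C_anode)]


Apply the Nernst concentration-cell relation: E = (RT/nF)*ln(C_cathode/C_anode)
RT/nF = 8.314*296/(4*96485) = 0.00637649 V
ln(5.0/0.18) = 3.32424
E = 0.00637649 * 3.32424 = 0.0212 V

0.0212 V


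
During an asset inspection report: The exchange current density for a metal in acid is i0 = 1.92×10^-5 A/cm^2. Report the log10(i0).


i0 = 1.92×10^-5 A/cm^2
log10(i0) = -4.717

-4.717


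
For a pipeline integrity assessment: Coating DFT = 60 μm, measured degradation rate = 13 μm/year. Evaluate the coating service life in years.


Service life = thickness / degradation rate
Life = 60 / 13 = 4.6 years

4.6 years


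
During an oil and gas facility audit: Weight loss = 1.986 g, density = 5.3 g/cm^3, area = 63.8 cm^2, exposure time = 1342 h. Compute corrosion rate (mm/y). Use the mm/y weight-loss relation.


Apply the mm/y weight-loss relation: CR = 87600 * W / (D * A * T)
Numerator: 87600 * 1.986 = 173973.6
Denominator: 5.3 * 63.8 * 1342 = 453783.88
CR = 173973.6 / 453783.88 = 0.38338 mm/y

0.38338 mm/y


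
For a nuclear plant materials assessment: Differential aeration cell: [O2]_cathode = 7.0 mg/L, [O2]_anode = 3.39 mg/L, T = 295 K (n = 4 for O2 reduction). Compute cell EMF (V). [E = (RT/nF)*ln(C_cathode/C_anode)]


Apply the Nernst concentration-cell relation: E = (RT/nF)*ln(C_cathode/C_anode)
RT/nF = 8.314*295/(4*96485) = 0.00635495 V
ln(7.0/3.39) = 0.72508
E = 0.00635495 * 0.72508 = 0.00461 V

0.00461 V


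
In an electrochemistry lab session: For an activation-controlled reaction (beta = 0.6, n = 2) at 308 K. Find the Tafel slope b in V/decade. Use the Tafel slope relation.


Apply the Tafel slope relation: b = 2.303*R*T/(beta*n*F)
Numerator: 2.303 * 8.314 * 308 = 5897.32
Denominator: 0.6 * 2 * 96485 = 115782.0
b = 5897.32 / 115782.0 = 0.0509 V/decade

0.0509 V/decade


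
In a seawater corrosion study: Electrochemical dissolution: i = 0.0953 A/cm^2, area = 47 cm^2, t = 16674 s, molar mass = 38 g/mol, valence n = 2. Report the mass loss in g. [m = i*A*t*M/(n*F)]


Apply Faraday's law: m = i*A*t*M / (n*F)
Total charge passed Q = i*A*t = 0.0953*47*16674 = 74684.5134 C
m = Q*M/(n*F) = 74684.5134*38/(2*96485) = 14.70701 g

14.70701 g


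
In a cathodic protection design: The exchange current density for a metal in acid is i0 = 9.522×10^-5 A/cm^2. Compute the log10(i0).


i0 = 9.522×10^-5 A/cm^2
log10(i0) = -4.021

-4.021


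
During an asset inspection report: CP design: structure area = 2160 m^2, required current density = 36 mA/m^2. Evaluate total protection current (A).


I = area * current density, then convert mA → A (÷1000)
I = 2160 * 36 / 1000 = 77.76 A

77.76 A


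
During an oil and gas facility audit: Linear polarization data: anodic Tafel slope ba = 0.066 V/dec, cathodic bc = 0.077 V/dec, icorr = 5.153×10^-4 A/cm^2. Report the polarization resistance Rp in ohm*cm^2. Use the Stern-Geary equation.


Apply the Stern-Geary equation: Rp = ba*bc / (2.303*icorr*(ba+bc))
ba*bc = 0.066*0.077 = 0.005082
ba+bc = 0.143; 2.303*icorr*(ba+bc) = 2.303*5.153×10^-4*0.143 = 1.6970323×10^-4
Rp = 0.005082 / 1.6970323×10^-4 = 29.95 ohm*cm^2

29.95 ohm*cm^2


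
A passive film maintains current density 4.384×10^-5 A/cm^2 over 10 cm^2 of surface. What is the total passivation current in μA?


I = i_pass * A, then convert A → μA (×10^6)
I = 4.384×10^-5 * 10 * 10^6 = 438.4 μA

438.4 μA


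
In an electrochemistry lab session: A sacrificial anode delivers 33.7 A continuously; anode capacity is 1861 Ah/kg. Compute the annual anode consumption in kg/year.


Annual consumption = current * hours per year / capacity
Rate = 33.7 * 8760 / 1861 = 158.6 kg/year

158.6 kg/year


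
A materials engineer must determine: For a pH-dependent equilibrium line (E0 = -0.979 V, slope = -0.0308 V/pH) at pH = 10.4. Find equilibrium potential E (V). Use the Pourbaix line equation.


Apply the Pourbaix line equation: E = E0 + slope*pH
E = -0.979 + (-0.0308)*10.4 = -0.979 + (-0.32032) = -1.29932 V
Rounded to 3 decimal places: E = -1.299 V

-1.299 V


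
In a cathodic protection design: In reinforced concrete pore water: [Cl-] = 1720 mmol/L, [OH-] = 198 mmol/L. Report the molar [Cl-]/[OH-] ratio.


Threshold parameter = [Cl-] / [OH-] (molar basis; both in mmol/L, so units cancel)
Ratio = 1720 / 198 = 8.69

8.69


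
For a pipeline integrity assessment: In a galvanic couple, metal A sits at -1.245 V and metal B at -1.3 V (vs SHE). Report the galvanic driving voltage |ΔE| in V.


Driving voltage is the absolute potential difference.
|ΔE| = |-1.245 − (-1.3)| = 0.055 V

0.055 V


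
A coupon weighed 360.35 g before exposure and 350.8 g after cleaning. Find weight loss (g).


Weight loss = initial − final
WL = 360.35 − 350.8 = 9.55 g

9.55 g


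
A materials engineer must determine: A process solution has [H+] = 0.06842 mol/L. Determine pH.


pH = −log10[H+]
pH = −log10(0.06842) = 1.16

1.16


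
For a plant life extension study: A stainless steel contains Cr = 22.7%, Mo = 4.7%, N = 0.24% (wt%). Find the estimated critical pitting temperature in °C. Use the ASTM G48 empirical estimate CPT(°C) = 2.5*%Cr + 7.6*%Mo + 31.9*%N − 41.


Apply the ASTM G48 empirical CPT estimate: CPT(°C) = 2.5*%Cr + 7.6*%Mo + 31.9*%N − 41
2.5*22.7 = 56.75; 7.6*4.7 = 35.72; 31.9*0.24 = 7.656
CPT = 56.75 + 35.72 + 7.656 − 41 = 59.126 °C
Rounded to 0.1 °C: CPT ≈ 59.1 °C

59.1 °C


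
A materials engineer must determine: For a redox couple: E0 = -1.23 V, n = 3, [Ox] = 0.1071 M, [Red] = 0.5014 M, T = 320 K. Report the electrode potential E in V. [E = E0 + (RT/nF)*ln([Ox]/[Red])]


Apply the Nernst equation: E = E0 + (RT/nF)*ln([Ox]/[Red])
Step 1: RT/nF = 8.314*320/(3*96485) = 0.00919134 V
Step 2: [Ox]/[Red] = 0.1071/0.5014 = 0.213602
Step 3: ln(0.213602) = -1.543641
Step 4: correction = 0.00919134 * -1.543641 = -0.0142 V
E = -1.23 + -0.0142 = -1.2442 V

-1.2442 V


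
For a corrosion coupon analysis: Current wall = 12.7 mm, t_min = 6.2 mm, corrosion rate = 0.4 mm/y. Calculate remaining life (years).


Apply the remaining-life relation: RL = (t_current − t_min) / CR
RL = (12.7 − 6.2) / 0.4 = 6.5 / 0.4 = 16.3 years

16.3 years


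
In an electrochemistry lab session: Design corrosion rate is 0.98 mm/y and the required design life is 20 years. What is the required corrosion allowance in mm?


Corrosion allowance = CR × design life
CA = 0.98 * 20 = 19.6 mm

19.6 mm


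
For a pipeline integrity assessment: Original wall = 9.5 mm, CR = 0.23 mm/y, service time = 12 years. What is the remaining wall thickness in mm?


Remaining wall = original − CR × time
t = 9.5 − 0.23*12 = 9.5 − 2.76 = 6.74 mm

6.74 mm


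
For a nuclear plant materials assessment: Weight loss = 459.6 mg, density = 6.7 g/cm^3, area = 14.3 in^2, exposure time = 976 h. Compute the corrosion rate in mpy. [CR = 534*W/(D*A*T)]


Apply the mpy weight-loss relation: CR = 534 * W / (D * A * T)
Numerator: 534 * 459.6 = 245426.4
Denominator: 6.7 * 14.3 * 976 = 93510.56
CR = 245426.4 / 93510.56 = 2.62458 mpy

2.62458 mpy


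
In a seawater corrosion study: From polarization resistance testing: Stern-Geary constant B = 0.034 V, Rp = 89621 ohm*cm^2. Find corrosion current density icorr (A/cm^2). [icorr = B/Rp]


Apply the Stern-Geary relation: icorr = B / Rp
icorr = 0.034 / 89621 = 3.794×10^-7 A/cm^2

3.794×10^-7 A/cm^2


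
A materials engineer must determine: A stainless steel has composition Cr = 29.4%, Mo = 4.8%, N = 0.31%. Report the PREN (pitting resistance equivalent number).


Apply the PREN formula: PREN = Cr + 3.3*Mo + 16*N
PREN = 29.4 + 3.3*4.8 + 16*0.31
PREN = 29.4 + 15.84 + 4.96 = 50.2

50.2


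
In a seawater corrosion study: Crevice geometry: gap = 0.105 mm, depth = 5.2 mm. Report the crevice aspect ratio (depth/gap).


Aspect ratio = depth / gap
Ratio = 5.2 / 0.105 = 49.5

49.5


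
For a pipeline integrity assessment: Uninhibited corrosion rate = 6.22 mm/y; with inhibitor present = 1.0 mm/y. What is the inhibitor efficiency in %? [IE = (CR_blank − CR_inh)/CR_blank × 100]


Apply the inhibitor-efficiency definition: IE = (CR_blank − CR_inh)/CR_blank × 100
IE = (6.22 − 1.0) / 6.22 × 100
IE = 5.22 / 6.22 × 100 = 83.9 %

83.9 %


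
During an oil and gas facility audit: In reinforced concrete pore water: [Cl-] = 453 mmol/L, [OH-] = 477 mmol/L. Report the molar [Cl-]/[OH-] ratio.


Threshold parameter = [Cl-] / [OH-] (molar basis; both in mmol/L, so units cancel)
Ratio = 453 / 477 = 0.95

0.95


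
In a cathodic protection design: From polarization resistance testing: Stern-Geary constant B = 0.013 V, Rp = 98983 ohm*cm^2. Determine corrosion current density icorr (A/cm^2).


Apply the Stern-Geary relation: icorr = B / Rp
icorr = 0.013 / 98983 = 1.313×10^-7 A/cm^2

1.313×10^-7 A/cm^2


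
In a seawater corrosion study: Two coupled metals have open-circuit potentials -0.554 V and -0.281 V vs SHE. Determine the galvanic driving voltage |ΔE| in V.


Driving voltage is the absolute potential difference.
|ΔE| = |-0.554 − (-0.281)| = 0.273 V

0.273 V


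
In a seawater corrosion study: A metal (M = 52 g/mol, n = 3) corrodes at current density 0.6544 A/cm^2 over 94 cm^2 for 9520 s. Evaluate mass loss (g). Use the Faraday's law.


Apply Faraday's law: m = i*A*t*M / (n*F)
Total charge passed Q = i*A*t = 0.6544*94*9520 = 585609.472 C
m = Q*M/(n*F) = 585609.472*52/(3*96485) = 105.2035 g

105.2035 g


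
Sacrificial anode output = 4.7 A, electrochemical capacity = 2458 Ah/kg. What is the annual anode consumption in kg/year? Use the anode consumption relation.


Annual consumption = current * hours per year / capacity
Rate = 4.7 * 8760 / 2458 = 16.8 kg/year

16.8 kg/year


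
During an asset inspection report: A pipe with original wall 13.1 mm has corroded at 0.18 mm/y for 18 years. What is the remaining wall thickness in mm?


Remaining wall = original − CR × time
t = 13.1 − 0.18*18 = 13.1 − 3.24 = 9.86 mm

9.86 mm


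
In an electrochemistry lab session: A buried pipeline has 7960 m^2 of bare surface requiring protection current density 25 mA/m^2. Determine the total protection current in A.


I = area * current density, then convert mA → A (÷1000)
I = 7960 * 25 / 1000 = 199.0 A

199.0 A


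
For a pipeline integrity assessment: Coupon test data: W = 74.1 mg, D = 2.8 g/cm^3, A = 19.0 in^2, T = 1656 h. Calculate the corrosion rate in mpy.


Apply the mpy weight-loss relation: CR = 534 * W / (D * A * T)
Numerator: 534 * 74.1 = 39569.4
Denominator: 2.8 * 19.0 * 1656 = 88099.2
CR = 39569.4 / 88099.2 = 0.449 mpy

0.449 mpy


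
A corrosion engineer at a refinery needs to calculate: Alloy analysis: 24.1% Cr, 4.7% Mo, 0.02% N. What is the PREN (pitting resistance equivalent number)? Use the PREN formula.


Apply the PREN formula: PREN = Cr + 3.3*Mo + 16*N
PREN = 24.1 + 3.3*4.7 + 16*0.02
PREN = 24.1 + 15.51 + 0.32 = 39.93

39.93


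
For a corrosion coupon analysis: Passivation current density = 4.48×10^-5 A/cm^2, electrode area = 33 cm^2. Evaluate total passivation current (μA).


I = i_pass * A, then convert A → μA (×10^6)
I = 4.48×10^-5 * 33 * 10^6 = 1478.4 μA

1478.4 μA


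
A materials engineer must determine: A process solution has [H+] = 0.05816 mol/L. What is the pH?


pH = −log10[H+]
pH = −log10(0.05816) = 1.24

1.24


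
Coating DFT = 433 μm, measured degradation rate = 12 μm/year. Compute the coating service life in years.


Service life = thickness / degradation rate
Life = 433 / 12 = 36.1 years

36.1 years


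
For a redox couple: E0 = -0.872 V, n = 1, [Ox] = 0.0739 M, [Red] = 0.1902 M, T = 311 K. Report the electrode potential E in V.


Apply the Nernst equation: E = E0 + (RT/nF)*ln([Ox]/[Red])
Step 1: RT/nF = 8.314*311/(1*96485) = 0.02679851 V
Step 2: [Ox]/[Red] = 0.0739/0.1902 = 0.388538
Step 3: ln(0.388538) = -0.945364
Step 4: correction = 0.02679851 * -0.945364 = -0.0253 V
E = -0.872 + -0.0253 = -0.8973 V

-0.8973 V


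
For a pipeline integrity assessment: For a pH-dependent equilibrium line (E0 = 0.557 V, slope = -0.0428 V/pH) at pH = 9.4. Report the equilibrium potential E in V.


Apply the Pourbaix line equation: E = E0 + slope*pH
E = 0.557 + (-0.0428)*9.4 = 0.557 + (-0.40232) = 0.15468 V
Rounded to 3 decimal places: E = 0.155 V

0.155 V


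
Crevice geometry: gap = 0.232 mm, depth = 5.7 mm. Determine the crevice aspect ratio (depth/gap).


Aspect ratio = depth / gap
Ratio = 5.7 / 0.232 = 24.6

24.6


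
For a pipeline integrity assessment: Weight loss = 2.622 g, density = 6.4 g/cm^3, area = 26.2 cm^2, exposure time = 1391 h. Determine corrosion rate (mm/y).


Apply the mm/y weight-loss relation: CR = 87600 * W / (D * A * T)
Numerator: 87600 * 2.622 = 229687.2
Denominator: 6.4 * 26.2 * 1391 = 233242.88
CR = 229687.2 / 233242.88 = 0.984755 mm/y

0.984755 mm/y


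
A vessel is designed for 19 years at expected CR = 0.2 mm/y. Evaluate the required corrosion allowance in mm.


Corrosion allowance = CR × design life
CA = 0.2 * 19 = 3.8 mm

3.8 mm


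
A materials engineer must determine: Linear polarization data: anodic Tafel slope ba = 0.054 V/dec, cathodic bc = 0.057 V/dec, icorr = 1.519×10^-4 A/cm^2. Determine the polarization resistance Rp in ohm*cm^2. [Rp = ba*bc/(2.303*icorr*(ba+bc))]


Apply the Stern-Geary equation: Rp = ba*bc / (2.303*icorr*(ba+bc))
ba*bc = 0.054*0.057 = 0.003078
ba+bc = 0.111; 2.303*icorr*(ba+bc) = 2.303*1.519×10^-4*0.111 = 3.8830653×10^-5
Rp = 0.003078 / 3.8830653×10^-5 = 79.27 ohm*cm^2

79.27 ohm*cm^2


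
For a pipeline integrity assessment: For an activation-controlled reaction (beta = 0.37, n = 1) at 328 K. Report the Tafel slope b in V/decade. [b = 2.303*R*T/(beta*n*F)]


Apply the Tafel slope relation: b = 2.303*R*T/(beta*n*F)
Numerator: 2.303 * 8.314 * 328 = 6280.26
Denominator: 0.37 * 1 * 96485 = 35699.45
b = 6280.26 / 35699.45 = 0.176 V/decade

0.176 V/decade


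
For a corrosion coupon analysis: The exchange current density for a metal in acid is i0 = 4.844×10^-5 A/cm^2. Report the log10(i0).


i0 = 4.844×10^-5 A/cm^2
log10(i0) = -4.315

-4.315


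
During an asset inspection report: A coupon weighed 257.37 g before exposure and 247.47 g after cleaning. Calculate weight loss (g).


Weight loss = initial − final
WL = 257.37 − 247.47 = 9.9 g

9.9 g


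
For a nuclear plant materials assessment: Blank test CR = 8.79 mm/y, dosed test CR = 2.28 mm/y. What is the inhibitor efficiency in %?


Apply the inhibitor-efficiency definition: IE = (CR_blank − CR_inh)/CR_blank × 100
IE = (8.79 − 2.28) / 8.79 × 100
IE = 6.51 / 8.79 × 100 = 74.1 %

74.1 %


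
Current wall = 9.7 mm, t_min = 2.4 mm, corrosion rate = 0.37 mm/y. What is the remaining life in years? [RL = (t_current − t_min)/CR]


Apply the remaining-life relation: RL = (t_current − t_min) / CR
RL = (9.7 − 2.4) / 0.37 = 7.3 / 0.37 = 19.7 years

19.7 years


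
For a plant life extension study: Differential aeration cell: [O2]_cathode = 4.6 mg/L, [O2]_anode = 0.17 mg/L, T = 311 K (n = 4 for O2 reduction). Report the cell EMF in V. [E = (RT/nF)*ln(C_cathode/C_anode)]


Apply the Nernst concentration-cell relation: E = (RT/nF)*ln(C_cathode/C_anode)
RT/nF = 8.314*311/(4*96485) = 0.00669963 V
ln(4.6/0.17) = 3.29801
E = 0.00669963 * 3.29801 = 0.0221 V

0.0221 V


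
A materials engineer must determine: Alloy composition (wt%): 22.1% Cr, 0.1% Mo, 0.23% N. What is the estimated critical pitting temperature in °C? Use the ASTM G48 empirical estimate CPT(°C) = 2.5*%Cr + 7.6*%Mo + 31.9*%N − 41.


Apply the ASTM G48 empirical CPT estimate: CPT(°C) = 2.5*%Cr + 7.6*%Mo + 31.9*%N − 41
2.5*22.1 = 55.25; 7.6*0.1 = 0.76; 31.9*0.23 = 7.337
CPT = 55.25 + 0.76 + 7.337 − 41 = 22.347 °C
Rounded to 0.1 °C: CPT ≈ 22.3 °C

22.3 °C


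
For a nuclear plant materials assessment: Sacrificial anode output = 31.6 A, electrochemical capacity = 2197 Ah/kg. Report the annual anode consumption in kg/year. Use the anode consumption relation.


Annual consumption = current * hours per year / capacity
Rate = 31.6 * 8760 / 2197 = 126.0 kg/year

126.0 kg/year


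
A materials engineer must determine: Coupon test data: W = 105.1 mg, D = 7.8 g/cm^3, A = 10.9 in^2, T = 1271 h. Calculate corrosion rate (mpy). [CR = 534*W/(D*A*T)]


Apply the mpy weight-loss relation: CR = 534 * W / (D * A * T)
Numerator: 534 * 105.1 = 56123.4
Denominator: 7.8 * 10.9 * 1271 = 108060.42
CR = 56123.4 / 108060.42 = 0.5194 mpy

0.5194 mpy


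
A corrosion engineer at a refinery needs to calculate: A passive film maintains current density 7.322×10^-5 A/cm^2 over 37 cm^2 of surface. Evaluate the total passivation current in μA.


I = i_pass * A, then convert A → μA (×10^6)
I = 7.322×10^-5 * 37 * 10^6 = 2709.14 μA

2709.14 μA


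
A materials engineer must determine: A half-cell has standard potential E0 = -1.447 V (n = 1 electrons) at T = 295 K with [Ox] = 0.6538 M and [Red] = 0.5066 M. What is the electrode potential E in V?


Apply the Nernst equation: E = E0 + (RT/nF)*ln([Ox]/[Red])
Step 1: RT/nF = 8.314*295/(1*96485) = 0.02541981 V
Step 2: [Ox]/[Red] = 0.6538/0.5066 = 1.290565
Step 3: ln(1.290565) = 0.25508
Step 4: correction = 0.02541981 * 0.25508 = 0.006 V
E = -1.447 + 0.006 = -1.441 V

-1.441 V


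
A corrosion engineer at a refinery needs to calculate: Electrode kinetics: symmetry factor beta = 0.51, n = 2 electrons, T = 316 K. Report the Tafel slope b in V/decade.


Apply the Tafel slope relation: b = 2.303*R*T/(beta*n*F)
Numerator: 2.303 * 8.314 * 316 = 6050.5
Denominator: 0.51 * 2 * 96485 = 98414.7
b = 6050.5 / 98414.7 = 0.061 V/decade

0.061 V/decade


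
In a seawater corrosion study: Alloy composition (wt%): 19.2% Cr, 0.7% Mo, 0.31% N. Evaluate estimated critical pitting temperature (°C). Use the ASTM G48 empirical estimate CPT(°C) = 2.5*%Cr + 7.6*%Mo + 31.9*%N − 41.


Apply the ASTM G48 empirical CPT estimate: CPT(°C) = 2.5*%Cr + 7.6*%Mo + 31.9*%N − 41
2.5*19.2 = 48; 7.6*0.7 = 5.32; 31.9*0.31 = 9.889
CPT = 48 + 5.32 + 9.889 − 41 = 22.209 °C
Rounded to 0.1 °C: CPT ≈ 22.2 °C

22.2 °C


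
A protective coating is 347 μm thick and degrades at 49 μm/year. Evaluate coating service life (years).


Service life = thickness / degradation rate
Life = 347 / 49 = 7.1 years

7.1 years


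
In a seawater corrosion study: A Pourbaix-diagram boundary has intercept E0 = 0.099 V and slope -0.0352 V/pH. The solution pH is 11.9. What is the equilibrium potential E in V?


Apply the Pourbaix line equation: E = E0 + slope*pH
E = 0.099 + (-0.0352)*11.9 = 0.099 + (-0.41888) = -0.31988 V
Rounded to 3 decimal places: E = -0.320 V

-0.320 V


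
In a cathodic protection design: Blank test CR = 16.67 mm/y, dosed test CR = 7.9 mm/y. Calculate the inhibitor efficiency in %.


Apply the inhibitor-efficiency definition: IE = (CR_blank − CR_inh)/CR_blank × 100
IE = (16.67 − 7.9) / 16.67 × 100
IE = 8.77 / 16.67 × 100 = 52.6 %

52.6 %


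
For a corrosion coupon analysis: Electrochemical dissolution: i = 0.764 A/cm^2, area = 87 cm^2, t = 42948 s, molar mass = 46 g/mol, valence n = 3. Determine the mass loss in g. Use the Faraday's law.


Apply Faraday's law: m = i*A*t*M / (n*F)
Total charge passed Q = i*A*t = 0.764*87*42948 = 2854667.664 C
m = Q*M/(n*F) = 2854667.664*46/(3*96485) = 453.662 g

453.662 g


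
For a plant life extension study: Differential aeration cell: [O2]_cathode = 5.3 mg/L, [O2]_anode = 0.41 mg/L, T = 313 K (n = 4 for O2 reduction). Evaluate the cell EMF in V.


Apply the Nernst concentration-cell relation: E = (RT/nF)*ln(C_cathode/C_anode)
RT/nF = 8.314*313/(4*96485) = 0.00674271 V
ln(5.3/0.41) = 2.5593
E = 0.00674271 * 2.5593 = 0.01726 V

0.01726 V


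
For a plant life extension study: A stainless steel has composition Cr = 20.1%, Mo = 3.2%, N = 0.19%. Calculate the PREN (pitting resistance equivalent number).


Apply the PREN formula: PREN = Cr + 3.3*Mo + 16*N
PREN = 20.1 + 3.3*3.2 + 16*0.19
PREN = 20.1 + 10.56 + 3.04 = 33.7

33.7


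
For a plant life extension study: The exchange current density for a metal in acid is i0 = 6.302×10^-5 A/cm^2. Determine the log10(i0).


i0 = 6.302×10^-5 A/cm^2
log10(i0) = -4.201

-4.201


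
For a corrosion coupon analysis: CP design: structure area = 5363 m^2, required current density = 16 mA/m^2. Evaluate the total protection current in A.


I = area * current density, then convert mA → A (÷1000)
I = 5363 * 16 / 1000 = 85.81 A

85.81 A


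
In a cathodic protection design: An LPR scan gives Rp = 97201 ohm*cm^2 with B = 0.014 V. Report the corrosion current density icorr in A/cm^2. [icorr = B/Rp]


Apply the Stern-Geary relation: icorr = B / Rp
icorr = 0.014 / 97201 = 1.44×10^-7 A/cm^2

1.44×10^-7 A/cm^2


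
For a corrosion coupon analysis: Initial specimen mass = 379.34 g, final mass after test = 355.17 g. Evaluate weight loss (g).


Weight loss = initial − final
WL = 379.34 − 355.17 = 24.17 g

24.17 g


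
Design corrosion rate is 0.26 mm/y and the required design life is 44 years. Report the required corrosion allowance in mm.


Corrosion allowance = CR × design life
CA = 0.26 * 44 = 11.44 mm

11.44 mm


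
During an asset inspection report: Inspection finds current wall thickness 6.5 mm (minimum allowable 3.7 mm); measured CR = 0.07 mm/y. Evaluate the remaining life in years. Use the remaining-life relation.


Apply the remaining-life relation: RL = (t_current − t_min) / CR
RL = (6.5 − 3.7) / 0.07 = 2.8 / 0.07 = 40.0 years

40.0 years


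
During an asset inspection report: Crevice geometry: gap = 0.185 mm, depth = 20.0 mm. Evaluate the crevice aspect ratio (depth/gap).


Aspect ratio = depth / gap
Ratio = 20.0 / 0.185 = 108.1

108.1


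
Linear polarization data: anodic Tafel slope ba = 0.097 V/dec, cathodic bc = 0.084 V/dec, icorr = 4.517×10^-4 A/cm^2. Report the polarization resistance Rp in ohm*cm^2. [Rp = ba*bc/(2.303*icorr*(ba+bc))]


Apply the Stern-Geary equation: Rp = ba*bc / (2.303*icorr*(ba+bc))
ba*bc = 0.097*0.084 = 0.008148
ba+bc = 0.181; 2.303*icorr*(ba+bc) = 2.303*4.517×10^-4*0.181 = 1.8828798×10^-4
Rp = 0.008148 / 1.8828798×10^-4 = 43.3 ohm*cm^2

43.3 ohm*cm^2


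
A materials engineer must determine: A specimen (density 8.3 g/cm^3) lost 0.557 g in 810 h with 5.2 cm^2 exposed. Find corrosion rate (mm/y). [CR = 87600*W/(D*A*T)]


Apply the mm/y weight-loss relation: CR = 87600 * W / (D * A * T)
Numerator: 87600 * 0.557 = 48793.2
Denominator: 8.3 * 5.2 * 810 = 34959.6
CR = 48793.2 / 34959.6 = 1.395702 mm/y

1.395702 mm/y


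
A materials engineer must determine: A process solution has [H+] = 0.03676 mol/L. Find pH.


pH = −log10[H+]
pH = −log10(0.03676) = 1.43

1.43


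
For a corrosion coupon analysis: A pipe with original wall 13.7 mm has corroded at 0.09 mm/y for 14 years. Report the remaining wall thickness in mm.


Remaining wall = original − CR × time
t = 13.7 − 0.09*14 = 13.7 − 1.26 = 12.44 mm

12.44 mm


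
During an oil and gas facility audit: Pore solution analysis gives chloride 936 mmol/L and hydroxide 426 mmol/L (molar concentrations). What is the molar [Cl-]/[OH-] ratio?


Threshold parameter = [Cl-] / [OH-] (molar basis; both in mmol/L, so units cancel)
Ratio = 936 / 426 = 2.2

2.2


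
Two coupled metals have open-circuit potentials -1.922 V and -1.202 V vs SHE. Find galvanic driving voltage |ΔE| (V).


Driving voltage is the absolute potential difference.
|ΔE| = |-1.922 − (-1.202)| = 0.72 V

0.72 V


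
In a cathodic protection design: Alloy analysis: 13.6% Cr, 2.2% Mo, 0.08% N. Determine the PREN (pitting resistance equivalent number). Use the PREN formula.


Apply the PREN formula: PREN = Cr + 3.3*Mo + 16*N
PREN = 13.6 + 3.3*2.2 + 16*0.08
PREN = 13.6 + 7.26 + 1.28 = 22.14

22.14


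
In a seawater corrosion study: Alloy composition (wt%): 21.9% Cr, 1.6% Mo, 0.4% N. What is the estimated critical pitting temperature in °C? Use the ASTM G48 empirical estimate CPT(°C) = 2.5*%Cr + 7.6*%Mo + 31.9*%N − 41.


Apply the ASTM G48 empirical CPT estimate: CPT(°C) = 2.5*%Cr + 7.6*%Mo + 31.9*%N − 41
2.5*21.9 = 54.75; 7.6*1.6 = 12.16; 31.9*0.4 = 12.76
CPT = 54.75 + 12.16 + 12.76 − 41 = 38.67 °C
Rounded to 0.1 °C: CPT ≈ 38.7 °C

38.7 °C


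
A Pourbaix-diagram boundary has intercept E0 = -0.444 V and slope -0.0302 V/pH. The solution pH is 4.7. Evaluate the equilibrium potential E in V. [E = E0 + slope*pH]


Apply the Pourbaix line equation: E = E0 + slope*pH
E = -0.444 + (-0.0302)*4.7 = -0.444 + (-0.14194) = -0.58594 V
Rounded to 4 decimal places: E = -0.5859 V

-0.5859 V


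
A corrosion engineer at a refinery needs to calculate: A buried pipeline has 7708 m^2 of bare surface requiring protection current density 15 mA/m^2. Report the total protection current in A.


I = area * current density, then convert mA → A (÷1000)
I = 7708 * 15 / 1000 = 115.62 A

115.62 A


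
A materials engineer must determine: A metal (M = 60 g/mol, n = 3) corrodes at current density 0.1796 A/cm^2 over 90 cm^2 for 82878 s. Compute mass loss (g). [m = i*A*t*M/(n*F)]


Apply Faraday's law: m = i*A*t*M / (n*F)
Total charge passed Q = i*A*t = 0.1796*90*82878 = 1339639.992 C
m = Q*M/(n*F) = 1339639.992*60/(3*96485) = 277.6888 g

277.6888 g


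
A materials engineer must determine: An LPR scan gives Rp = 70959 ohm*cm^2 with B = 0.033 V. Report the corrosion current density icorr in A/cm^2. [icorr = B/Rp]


Apply the Stern-Geary relation: icorr = B / Rp
icorr = 0.033 / 70959 = 4.651×10^-7 A/cm^2

4.651×10^-7 A/cm^2


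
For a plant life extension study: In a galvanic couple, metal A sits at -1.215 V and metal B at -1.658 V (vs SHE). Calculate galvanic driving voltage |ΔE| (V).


Driving voltage is the absolute potential difference.
|ΔE| = |-1.215 − (-1.658)| = 0.443 V

0.443 V


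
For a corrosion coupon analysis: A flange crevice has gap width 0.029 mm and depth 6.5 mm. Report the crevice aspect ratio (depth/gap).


Aspect ratio = depth / gap
Ratio = 6.5 / 0.029 = 224.1

224.1


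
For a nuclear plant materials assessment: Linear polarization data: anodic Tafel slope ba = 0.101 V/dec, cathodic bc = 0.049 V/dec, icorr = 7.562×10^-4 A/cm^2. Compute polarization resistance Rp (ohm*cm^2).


Apply the Stern-Geary equation: Rp = ba*bc / (2.303*icorr*(ba+bc))
ba*bc = 0.101*0.049 = 0.004949
ba+bc = 0.15; 2.303*icorr*(ba+bc) = 2.303*7.562×10^-4*0.15 = 2.6122929×10^-4
Rp = 0.004949 / 2.6122929×10^-4 = 18.9 ohm*cm^2

18.9 ohm*cm^2


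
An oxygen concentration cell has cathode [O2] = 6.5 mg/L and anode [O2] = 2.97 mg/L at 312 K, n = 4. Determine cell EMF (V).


Apply the Nernst concentration-cell relation: E = (RT/nF)*ln(C_cathode/C_anode)
RT/nF = 8.314*312/(4*96485) = 0.00672117 V
ln(6.5/2.97) = 0.78324
E = 0.00672117 * 0.78324 = 0.00526 V

0.00526 V


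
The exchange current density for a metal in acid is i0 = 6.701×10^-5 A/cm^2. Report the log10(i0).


i0 = 6.701×10^-5 A/cm^2
log10(i0) = -4.174

-4.174


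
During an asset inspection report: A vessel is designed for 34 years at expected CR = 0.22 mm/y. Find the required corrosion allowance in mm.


Corrosion allowance = CR × design life
CA = 0.22 * 34 = 7.48 mm

7.48 mm


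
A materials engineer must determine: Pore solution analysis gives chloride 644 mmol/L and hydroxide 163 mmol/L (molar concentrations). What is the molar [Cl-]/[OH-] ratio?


Threshold parameter = [Cl-] / [OH-] (molar basis; both in mmol/L, so units cancel)
Ratio = 644 / 163 = 3.95

3.95


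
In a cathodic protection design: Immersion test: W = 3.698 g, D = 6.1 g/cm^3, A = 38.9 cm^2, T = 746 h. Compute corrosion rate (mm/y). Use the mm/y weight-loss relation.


Apply the mm/y weight-loss relation: CR = 87600 * W / (D * A * T)
Numerator: 87600 * 3.698 = 323944.8
Denominator: 6.1 * 38.9 * 746 = 177018.34
CR = 323944.8 / 177018.34 = 1.83001 mm/y

1.83001 mm/y


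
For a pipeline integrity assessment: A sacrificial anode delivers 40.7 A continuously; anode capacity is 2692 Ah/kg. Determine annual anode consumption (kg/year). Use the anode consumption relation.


Annual consumption = current * hours per year / capacity
Rate = 40.7 * 8760 / 2692 = 132.4 kg/year

132.4 kg/year


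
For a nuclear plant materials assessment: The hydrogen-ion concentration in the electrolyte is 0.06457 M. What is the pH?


pH = −log10[H+]
pH = −log10(0.06457) = 1.19

1.19


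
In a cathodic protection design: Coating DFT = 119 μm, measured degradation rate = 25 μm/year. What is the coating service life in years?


Service life = thickness / degradation rate
Life = 119 / 25 = 4.8 years

4.8 years


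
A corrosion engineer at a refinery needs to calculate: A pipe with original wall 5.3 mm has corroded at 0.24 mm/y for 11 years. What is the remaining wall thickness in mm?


Remaining wall = original − CR × time
t = 5.3 − 0.24*11 = 5.3 − 2.64 = 2.66 mm

2.66 mm


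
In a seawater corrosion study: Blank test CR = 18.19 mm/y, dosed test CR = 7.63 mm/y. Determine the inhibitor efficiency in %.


Apply the inhibitor-efficiency definition: IE = (CR_blank − CR_inh)/CR_blank × 100
IE = (18.19 − 7.63) / 18.19 × 100
IE = 10.56 / 18.19 × 100 = 58.1 %

58.1 %


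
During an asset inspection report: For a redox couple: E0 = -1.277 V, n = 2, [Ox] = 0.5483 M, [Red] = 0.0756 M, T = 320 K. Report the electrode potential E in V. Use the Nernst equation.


Apply the Nernst equation: E = E0 + (RT/nF)*ln([Ox]/[Red])
Step 1: RT/nF = 8.314*320/(2*96485) = 0.01378701 V
Step 2: [Ox]/[Red] = 0.5483/0.0756 = 7.252646
Step 3: ln(7.252646) = 1.981366
Step 4: correction = 0.01378701 * 1.981366 = 0.027 V
E = -1.277 + 0.027 = -1.25 V

-1.25 V


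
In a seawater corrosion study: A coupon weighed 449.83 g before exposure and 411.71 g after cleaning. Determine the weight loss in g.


Weight loss = initial − final
WL = 449.83 − 411.71 = 38.12 g

38.12 g


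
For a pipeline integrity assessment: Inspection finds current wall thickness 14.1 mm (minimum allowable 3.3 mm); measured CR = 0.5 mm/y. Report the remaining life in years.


Apply the remaining-life relation: RL = (t_current − t_min) / CR
RL = (14.1 − 3.3) / 0.5 = 10.8 / 0.5 = 21.6 years

21.6 years


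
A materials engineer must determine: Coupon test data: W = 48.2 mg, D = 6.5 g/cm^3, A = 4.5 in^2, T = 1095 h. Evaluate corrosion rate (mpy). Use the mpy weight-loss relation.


Apply the mpy weight-loss relation: CR = 534 * W / (D * A * T)
Numerator: 534 * 48.2 = 25738.8
Denominator: 6.5 * 4.5 * 1095 = 32028.75
CR = 25738.8 / 32028.75 = 0.804 mpy

0.804 mpy


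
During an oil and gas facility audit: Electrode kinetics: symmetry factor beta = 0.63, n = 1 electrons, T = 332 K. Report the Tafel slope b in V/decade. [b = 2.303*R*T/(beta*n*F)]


Apply the Tafel slope relation: b = 2.303*R*T/(beta*n*F)
Numerator: 2.303 * 8.314 * 332 = 6356.85
Denominator: 0.63 * 1 * 96485 = 60785.55
b = 6356.85 / 60785.55 = 0.105 V/decade

0.105 V/decade


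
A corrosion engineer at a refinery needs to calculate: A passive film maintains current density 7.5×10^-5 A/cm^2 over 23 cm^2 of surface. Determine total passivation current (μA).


I = i_pass * A, then convert A → μA (×10^6)
I = 7.5×10^-5 * 23 * 10^6 = 1725.0 μA

1725.0 μA


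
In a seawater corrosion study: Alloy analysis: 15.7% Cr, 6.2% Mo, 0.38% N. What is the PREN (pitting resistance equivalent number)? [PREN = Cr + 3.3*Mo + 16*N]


Apply the PREN formula: PREN = Cr + 3.3*Mo + 16*N
PREN = 15.7 + 3.3*6.2 + 16*0.38
PREN = 15.7 + 20.46 + 6.08 = 42.24

42.24


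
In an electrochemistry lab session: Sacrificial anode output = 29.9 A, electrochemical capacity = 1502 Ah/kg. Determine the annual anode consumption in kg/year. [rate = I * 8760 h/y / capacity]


Annual consumption = current * hours per year / capacity
Rate = 29.9 * 8760 / 1502 = 174.4 kg/year

174.4 kg/year
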